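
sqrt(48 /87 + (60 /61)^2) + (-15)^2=4 * sqrt(297134) /1769 + 225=226.23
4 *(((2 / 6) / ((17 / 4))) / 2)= 0.16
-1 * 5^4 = -625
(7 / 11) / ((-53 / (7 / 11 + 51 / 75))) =-2534 / 160325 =-0.02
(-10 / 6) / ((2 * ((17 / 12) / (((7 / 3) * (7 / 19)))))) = -490 / 969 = -0.51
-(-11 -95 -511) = 617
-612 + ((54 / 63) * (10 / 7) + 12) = -598.78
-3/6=-1/2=-0.50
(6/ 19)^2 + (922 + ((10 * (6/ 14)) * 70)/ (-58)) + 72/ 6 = 9724940/ 10469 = 928.93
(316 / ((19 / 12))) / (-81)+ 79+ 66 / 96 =77.22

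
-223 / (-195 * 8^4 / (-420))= -1561 / 13312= -0.12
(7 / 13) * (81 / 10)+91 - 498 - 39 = -441.64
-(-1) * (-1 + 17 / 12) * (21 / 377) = 35 / 1508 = 0.02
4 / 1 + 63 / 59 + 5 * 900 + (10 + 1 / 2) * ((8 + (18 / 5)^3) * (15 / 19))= 138951797 / 28025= 4958.14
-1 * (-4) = 4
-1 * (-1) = 1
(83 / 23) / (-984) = -83 / 22632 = -0.00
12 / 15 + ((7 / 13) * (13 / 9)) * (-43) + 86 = 2401 / 45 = 53.36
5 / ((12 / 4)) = 5 / 3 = 1.67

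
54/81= 2/3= 0.67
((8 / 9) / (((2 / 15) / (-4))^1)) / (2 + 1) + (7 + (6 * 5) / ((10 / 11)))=280 / 9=31.11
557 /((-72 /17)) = -131.51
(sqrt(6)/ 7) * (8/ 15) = 8 * sqrt(6)/ 105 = 0.19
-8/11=-0.73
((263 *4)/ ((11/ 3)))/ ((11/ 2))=6312/ 121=52.17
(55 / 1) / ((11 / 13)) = 65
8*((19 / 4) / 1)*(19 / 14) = 361 / 7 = 51.57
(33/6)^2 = 121/4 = 30.25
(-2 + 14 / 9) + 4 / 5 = 16 / 45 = 0.36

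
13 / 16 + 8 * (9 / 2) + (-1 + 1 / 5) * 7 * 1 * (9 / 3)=1601 / 80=20.01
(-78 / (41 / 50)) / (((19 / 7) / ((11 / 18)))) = -50050 / 2337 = -21.42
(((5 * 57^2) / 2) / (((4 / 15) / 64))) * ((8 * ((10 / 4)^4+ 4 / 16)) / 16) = 153271575 / 4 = 38317893.75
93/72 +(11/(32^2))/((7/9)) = 28073/21504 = 1.31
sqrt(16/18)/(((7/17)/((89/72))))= 1513 * sqrt(2)/756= 2.83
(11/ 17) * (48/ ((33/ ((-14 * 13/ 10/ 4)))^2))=0.59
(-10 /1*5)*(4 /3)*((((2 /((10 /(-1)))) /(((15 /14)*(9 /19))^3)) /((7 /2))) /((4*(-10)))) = -5377456 /7381125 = -0.73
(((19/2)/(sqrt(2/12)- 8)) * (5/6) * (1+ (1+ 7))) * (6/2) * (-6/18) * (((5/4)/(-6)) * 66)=-47025/383- 15675 * sqrt(6)/6128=-129.05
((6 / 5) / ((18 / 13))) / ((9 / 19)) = 247 / 135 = 1.83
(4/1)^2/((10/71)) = 568/5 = 113.60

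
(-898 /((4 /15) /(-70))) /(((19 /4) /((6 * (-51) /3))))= -96175800 /19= -5061884.21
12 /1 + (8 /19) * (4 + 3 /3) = 268 /19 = 14.11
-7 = -7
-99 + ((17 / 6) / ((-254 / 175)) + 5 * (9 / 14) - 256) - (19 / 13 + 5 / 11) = -542558557 / 1525524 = -355.65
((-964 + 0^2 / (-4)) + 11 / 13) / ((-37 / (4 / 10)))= 25042 / 2405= 10.41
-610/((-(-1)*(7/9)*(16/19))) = -931.34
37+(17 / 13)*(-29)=-12 / 13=-0.92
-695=-695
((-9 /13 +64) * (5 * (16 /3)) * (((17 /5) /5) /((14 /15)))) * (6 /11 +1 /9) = 807.56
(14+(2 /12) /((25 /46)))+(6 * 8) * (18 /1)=65873 /75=878.31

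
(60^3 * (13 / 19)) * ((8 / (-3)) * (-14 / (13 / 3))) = 24192000 / 19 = 1273263.16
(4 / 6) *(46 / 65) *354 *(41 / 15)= 445096 / 975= 456.51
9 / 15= 3 / 5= 0.60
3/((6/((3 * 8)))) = 12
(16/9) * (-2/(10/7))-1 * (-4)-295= -13207/45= -293.49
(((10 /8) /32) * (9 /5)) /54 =1 /768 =0.00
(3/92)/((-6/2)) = -1/92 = -0.01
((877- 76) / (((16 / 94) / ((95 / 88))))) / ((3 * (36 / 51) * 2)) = 6755545 / 5632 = 1199.49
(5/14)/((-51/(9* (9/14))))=-135/3332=-0.04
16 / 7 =2.29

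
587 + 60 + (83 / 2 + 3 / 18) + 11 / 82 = 169445 / 246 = 688.80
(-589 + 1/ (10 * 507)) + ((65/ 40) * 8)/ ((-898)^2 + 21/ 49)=-16856757570929/ 28619293170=-589.00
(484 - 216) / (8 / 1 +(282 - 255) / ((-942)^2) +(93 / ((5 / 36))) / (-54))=-132118640 / 2169097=-60.91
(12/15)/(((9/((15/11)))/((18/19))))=24/209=0.11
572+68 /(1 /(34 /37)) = 23476 /37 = 634.49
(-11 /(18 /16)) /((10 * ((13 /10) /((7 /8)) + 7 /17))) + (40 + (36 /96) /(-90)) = 32092933 /812880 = 39.48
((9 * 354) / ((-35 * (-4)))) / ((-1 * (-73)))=1593 / 5110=0.31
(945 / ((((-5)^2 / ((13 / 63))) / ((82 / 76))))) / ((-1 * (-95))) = 1599 / 18050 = 0.09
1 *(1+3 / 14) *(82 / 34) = 41 / 14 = 2.93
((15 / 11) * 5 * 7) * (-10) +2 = -5228 / 11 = -475.27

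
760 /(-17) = -760 /17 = -44.71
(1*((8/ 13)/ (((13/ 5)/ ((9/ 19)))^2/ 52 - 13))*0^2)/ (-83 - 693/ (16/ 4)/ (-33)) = 0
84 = 84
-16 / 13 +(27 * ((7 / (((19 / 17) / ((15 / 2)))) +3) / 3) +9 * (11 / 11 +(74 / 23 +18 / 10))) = 28557757 / 56810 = 502.69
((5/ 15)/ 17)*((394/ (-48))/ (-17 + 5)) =197/ 14688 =0.01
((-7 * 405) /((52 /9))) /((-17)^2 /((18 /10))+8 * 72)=-32805 /49244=-0.67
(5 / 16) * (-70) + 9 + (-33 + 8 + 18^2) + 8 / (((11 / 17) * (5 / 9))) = 135687 / 440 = 308.38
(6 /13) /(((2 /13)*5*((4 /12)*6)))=3 /10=0.30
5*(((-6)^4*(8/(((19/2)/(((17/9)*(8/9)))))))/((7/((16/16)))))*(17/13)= 2959360/1729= 1711.60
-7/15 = -0.47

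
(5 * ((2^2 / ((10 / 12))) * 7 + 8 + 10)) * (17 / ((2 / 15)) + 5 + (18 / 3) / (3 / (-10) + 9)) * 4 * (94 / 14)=187346700 / 203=922890.15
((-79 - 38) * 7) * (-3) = 2457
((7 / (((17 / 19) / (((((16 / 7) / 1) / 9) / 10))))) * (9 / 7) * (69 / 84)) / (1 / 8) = 6992 / 4165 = 1.68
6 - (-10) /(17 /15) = 252 /17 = 14.82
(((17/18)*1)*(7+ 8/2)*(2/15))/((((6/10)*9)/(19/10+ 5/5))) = 5423/7290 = 0.74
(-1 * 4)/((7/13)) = -52/7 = -7.43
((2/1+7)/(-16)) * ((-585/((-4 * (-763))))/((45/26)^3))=28561/1373400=0.02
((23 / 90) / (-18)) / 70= -23 / 113400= -0.00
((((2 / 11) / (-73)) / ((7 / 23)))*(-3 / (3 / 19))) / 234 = 437 / 657657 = 0.00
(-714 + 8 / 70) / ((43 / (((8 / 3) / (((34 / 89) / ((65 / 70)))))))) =-57817604 / 537285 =-107.61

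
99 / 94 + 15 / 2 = 8.55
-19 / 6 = -3.17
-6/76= -0.08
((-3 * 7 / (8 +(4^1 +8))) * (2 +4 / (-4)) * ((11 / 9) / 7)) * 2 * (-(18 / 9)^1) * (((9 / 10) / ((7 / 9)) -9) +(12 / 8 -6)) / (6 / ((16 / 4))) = -1056 / 175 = -6.03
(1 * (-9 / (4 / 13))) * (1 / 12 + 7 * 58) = -190047 / 16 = -11877.94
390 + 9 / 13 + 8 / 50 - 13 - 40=109802 / 325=337.85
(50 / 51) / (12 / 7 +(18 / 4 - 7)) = -700 / 561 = -1.25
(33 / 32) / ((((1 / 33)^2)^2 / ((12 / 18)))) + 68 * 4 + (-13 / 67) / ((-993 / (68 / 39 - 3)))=2604585459635 / 3193488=815592.69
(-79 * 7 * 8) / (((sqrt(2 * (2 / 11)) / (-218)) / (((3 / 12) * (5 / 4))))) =301385 * sqrt(11) / 2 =499790.48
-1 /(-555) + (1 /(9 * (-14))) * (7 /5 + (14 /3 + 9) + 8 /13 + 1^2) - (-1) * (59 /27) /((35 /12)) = 80339 /129870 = 0.62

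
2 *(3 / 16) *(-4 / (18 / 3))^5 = -4 / 81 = -0.05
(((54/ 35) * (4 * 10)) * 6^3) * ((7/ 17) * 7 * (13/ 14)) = 606528/ 17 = 35678.12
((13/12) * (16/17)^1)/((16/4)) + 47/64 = 3229/3264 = 0.99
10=10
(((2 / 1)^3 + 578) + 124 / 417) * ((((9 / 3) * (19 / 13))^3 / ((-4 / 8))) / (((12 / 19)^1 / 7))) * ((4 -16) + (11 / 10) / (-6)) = 81518057125351 / 6107660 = 13346855.77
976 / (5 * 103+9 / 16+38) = 1.76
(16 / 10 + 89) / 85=453 / 425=1.07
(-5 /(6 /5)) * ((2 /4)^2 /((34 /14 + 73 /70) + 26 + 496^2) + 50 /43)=-43057995125 /8887162428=-4.84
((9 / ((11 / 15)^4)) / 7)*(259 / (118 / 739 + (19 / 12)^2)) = 1793974230000 / 4154691211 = 431.79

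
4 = 4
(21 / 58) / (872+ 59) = 3 / 7714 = 0.00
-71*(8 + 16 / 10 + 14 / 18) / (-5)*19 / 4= 629983 / 900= 699.98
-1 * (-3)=3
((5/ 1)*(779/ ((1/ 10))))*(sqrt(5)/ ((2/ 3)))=58425*sqrt(5)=130642.27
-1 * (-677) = 677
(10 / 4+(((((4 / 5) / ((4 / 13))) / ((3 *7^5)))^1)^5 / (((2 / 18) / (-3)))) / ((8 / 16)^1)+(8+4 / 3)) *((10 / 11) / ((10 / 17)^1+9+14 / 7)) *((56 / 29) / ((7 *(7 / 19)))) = 209691318100593457296516558232 / 301672547825521614458471645625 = 0.70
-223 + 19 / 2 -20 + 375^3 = 105468283 / 2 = 52734141.50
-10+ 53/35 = -297/35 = -8.49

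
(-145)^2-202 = 20823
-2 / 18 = -1 / 9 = -0.11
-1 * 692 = -692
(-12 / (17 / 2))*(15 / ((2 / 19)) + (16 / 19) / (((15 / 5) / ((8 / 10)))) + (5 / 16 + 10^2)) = -1108249 / 3230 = -343.11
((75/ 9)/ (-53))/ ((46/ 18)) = -75/ 1219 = -0.06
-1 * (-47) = 47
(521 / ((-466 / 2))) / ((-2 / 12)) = 3126 / 233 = 13.42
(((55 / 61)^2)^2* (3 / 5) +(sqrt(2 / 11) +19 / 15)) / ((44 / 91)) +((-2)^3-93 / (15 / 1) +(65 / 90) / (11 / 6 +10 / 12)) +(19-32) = -858607090357 / 36553020240 +91* sqrt(22) / 484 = -22.61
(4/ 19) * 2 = 0.42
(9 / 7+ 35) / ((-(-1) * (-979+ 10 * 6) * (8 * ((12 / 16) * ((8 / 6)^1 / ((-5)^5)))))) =396875 / 25732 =15.42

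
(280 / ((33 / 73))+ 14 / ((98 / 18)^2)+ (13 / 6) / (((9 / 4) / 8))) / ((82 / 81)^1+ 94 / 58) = 5562012486 / 23336005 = 238.34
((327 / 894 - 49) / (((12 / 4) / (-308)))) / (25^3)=743974 / 2328125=0.32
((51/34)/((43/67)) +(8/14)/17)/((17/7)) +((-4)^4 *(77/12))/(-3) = -546.58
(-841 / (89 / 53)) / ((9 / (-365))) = 16269145 / 801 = 20311.04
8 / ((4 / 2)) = 4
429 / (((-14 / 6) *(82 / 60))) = -134.53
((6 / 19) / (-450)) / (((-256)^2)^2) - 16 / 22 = -48962627174411 / 67323612364800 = -0.73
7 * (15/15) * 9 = 63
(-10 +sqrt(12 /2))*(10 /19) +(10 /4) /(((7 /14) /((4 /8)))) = -105 /38 +10*sqrt(6) /19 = -1.47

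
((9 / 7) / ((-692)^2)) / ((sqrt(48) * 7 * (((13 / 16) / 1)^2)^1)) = 12 * sqrt(3) / 247842049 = 0.00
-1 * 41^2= -1681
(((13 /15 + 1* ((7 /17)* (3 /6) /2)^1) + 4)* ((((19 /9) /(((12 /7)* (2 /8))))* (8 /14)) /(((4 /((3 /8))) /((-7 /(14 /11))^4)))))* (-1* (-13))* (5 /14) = 18331161563 /3290112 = 5571.59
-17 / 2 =-8.50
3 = 3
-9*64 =-576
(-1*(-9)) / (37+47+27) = 3 / 37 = 0.08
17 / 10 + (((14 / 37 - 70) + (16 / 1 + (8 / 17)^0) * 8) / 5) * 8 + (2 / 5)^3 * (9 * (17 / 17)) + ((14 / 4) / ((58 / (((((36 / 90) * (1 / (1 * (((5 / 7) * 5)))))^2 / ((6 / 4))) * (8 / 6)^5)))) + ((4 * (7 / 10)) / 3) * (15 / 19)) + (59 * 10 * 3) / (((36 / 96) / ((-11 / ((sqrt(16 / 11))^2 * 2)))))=-4119195212638933 / 232220671875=-17738.28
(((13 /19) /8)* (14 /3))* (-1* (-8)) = 182 /57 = 3.19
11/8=1.38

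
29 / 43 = 0.67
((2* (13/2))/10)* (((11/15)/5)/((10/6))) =0.11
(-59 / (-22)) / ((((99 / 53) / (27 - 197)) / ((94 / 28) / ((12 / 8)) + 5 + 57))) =-358557455 / 22869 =-15678.76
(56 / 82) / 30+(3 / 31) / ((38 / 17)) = 47857 / 724470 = 0.07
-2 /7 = -0.29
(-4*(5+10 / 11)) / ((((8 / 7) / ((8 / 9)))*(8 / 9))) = -455 / 22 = -20.68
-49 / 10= -4.90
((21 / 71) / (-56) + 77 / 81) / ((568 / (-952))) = -5175667 / 3266568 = -1.58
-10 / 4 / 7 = -5 / 14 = -0.36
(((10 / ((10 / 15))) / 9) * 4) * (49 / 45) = 196 / 27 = 7.26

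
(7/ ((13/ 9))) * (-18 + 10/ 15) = -84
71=71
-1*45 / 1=-45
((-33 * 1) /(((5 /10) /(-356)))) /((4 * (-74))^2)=2937 /10952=0.27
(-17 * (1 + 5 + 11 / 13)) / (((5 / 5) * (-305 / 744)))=1125672 / 3965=283.90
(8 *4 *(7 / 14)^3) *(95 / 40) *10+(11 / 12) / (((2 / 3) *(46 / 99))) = 36049 / 368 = 97.96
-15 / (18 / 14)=-35 / 3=-11.67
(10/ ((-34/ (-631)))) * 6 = 18930/ 17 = 1113.53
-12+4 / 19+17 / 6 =-1021 / 114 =-8.96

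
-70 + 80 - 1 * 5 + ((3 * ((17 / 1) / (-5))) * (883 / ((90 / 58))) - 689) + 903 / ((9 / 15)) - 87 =-380269 / 75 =-5070.25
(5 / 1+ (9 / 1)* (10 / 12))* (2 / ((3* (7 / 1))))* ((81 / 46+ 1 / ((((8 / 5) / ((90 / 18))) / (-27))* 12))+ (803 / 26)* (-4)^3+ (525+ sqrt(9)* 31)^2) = 90882153725 / 200928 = 452312.04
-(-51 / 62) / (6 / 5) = 85 / 124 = 0.69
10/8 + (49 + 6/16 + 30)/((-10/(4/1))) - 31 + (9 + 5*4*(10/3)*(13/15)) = 95/18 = 5.28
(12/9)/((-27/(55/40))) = -0.07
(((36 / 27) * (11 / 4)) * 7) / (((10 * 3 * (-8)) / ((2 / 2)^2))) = -77 / 720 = -0.11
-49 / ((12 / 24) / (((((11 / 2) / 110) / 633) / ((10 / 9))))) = -147 / 21100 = -0.01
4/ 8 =1/ 2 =0.50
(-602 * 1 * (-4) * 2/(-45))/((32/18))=-301/5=-60.20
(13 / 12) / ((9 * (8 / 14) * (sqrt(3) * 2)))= 91 * sqrt(3) / 2592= 0.06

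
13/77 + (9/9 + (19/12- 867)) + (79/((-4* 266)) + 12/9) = -30301261/35112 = -862.99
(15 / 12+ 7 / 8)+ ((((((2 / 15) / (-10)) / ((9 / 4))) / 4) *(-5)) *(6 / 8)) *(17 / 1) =799 / 360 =2.22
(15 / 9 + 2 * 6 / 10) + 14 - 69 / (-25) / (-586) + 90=4696583 / 43950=106.86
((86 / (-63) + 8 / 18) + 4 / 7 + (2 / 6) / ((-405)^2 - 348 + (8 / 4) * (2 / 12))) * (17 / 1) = -183644897 / 30935016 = -5.94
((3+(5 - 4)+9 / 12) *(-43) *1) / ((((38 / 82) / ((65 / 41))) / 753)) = -2104635 / 4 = -526158.75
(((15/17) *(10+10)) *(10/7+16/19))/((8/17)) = 11325/133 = 85.15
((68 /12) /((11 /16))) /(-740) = -68 /6105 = -0.01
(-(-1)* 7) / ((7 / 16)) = 16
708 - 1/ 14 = 9911/ 14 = 707.93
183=183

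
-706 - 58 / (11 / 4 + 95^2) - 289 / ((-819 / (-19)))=-7026120421 / 9858303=-712.71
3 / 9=1 / 3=0.33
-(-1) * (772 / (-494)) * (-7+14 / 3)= 2702 / 741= 3.65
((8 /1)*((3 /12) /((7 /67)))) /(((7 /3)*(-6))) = -67 /49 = -1.37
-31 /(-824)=31 /824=0.04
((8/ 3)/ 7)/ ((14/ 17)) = 68/ 147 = 0.46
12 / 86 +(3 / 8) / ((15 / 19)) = 1057 / 1720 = 0.61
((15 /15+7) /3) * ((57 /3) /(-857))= -152 /2571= -0.06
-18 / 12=-3 / 2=-1.50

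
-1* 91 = -91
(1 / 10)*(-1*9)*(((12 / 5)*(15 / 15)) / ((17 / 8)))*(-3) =1296 / 425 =3.05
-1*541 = -541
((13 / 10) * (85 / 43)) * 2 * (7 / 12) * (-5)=-7735 / 516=-14.99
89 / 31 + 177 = 5576 / 31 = 179.87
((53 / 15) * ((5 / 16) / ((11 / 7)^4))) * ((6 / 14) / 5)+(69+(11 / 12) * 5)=258614597 / 3513840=73.60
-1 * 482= -482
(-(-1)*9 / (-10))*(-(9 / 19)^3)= 6561 / 68590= 0.10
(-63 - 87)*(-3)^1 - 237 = 213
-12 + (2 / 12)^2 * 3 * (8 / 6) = -11.89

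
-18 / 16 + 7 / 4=5 / 8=0.62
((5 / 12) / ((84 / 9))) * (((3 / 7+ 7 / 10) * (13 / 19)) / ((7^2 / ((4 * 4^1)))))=1027 / 91238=0.01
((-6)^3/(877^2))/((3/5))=-360/769129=-0.00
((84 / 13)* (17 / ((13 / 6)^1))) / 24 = 357 / 169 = 2.11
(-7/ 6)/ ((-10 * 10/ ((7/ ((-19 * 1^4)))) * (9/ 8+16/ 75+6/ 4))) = -0.00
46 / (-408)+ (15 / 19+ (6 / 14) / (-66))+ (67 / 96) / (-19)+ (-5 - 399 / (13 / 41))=-1262.75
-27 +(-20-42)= -89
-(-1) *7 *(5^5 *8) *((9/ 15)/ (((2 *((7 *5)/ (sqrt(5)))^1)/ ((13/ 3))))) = 6500 *sqrt(5) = 14534.44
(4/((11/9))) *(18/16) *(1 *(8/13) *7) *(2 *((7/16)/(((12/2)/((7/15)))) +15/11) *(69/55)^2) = 69.78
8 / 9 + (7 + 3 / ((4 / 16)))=179 / 9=19.89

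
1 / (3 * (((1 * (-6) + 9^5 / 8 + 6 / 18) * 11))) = 8 / 1947121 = 0.00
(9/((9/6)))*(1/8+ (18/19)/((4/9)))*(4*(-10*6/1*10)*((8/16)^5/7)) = -11025/76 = -145.07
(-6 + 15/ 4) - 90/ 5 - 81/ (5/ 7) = -2673/ 20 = -133.65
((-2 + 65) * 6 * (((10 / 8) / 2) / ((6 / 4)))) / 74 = 315 / 148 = 2.13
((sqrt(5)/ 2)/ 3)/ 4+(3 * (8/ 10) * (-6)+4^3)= sqrt(5)/ 24+248/ 5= 49.69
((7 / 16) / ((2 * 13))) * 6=21 / 208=0.10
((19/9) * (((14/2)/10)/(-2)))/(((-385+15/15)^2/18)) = -133/1474560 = -0.00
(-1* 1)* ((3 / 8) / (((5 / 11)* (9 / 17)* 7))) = -187 / 840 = -0.22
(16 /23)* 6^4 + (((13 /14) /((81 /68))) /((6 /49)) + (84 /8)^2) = 22762465 /22356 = 1018.18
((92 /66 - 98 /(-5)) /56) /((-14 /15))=-433 /1078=-0.40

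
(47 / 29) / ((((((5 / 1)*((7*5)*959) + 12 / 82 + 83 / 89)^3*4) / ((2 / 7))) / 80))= 11417984585515 / 5827818055472565618450613923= 0.00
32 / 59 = 0.54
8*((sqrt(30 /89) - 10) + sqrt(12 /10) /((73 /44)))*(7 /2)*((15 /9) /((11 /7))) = -260.12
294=294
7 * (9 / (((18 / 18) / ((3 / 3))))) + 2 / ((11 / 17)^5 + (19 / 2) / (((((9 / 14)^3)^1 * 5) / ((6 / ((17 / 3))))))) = 279589704363 / 4419676511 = 63.26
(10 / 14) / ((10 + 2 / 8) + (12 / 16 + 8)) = 5 / 133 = 0.04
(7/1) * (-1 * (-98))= 686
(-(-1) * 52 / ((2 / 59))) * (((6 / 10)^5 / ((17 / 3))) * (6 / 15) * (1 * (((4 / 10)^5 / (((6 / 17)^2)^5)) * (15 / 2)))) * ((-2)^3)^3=-2910620840742368 / 263671875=-11038799.04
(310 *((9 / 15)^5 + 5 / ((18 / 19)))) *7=65371033 / 5625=11621.52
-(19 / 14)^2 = -361 / 196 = -1.84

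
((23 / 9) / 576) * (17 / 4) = 391 / 20736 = 0.02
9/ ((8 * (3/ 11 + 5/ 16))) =198/ 103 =1.92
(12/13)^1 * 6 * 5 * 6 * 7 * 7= 105840/13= 8141.54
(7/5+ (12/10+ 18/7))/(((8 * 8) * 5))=181/11200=0.02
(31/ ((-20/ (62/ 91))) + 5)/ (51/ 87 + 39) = 104081/ 1044680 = 0.10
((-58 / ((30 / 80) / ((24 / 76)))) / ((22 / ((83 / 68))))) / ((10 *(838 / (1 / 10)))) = -2407 / 74435350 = -0.00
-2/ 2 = -1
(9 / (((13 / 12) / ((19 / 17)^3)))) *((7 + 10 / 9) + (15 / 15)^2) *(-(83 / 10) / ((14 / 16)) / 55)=-2240752992 / 122947825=-18.23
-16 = -16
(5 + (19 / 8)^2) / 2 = 681 / 128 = 5.32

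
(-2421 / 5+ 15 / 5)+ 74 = -2036 / 5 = -407.20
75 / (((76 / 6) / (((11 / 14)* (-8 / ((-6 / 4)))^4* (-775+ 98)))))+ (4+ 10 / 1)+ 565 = -3049598137 / 1197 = -2547701.03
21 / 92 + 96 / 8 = 1125 / 92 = 12.23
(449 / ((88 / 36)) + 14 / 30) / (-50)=-60769 / 16500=-3.68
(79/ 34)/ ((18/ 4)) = 79/ 153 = 0.52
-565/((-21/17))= 9605/21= 457.38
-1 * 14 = -14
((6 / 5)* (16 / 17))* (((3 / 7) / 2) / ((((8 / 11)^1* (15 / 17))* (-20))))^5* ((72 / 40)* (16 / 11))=-33016435947 / 8605184000000000000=-0.00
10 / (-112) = -0.09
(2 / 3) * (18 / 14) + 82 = 580 / 7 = 82.86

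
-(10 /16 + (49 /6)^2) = -4847 /72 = -67.32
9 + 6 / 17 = 159 / 17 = 9.35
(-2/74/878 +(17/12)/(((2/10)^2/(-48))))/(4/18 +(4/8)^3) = -1988143236/406075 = -4896.00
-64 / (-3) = 64 / 3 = 21.33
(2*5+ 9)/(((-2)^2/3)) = 57/4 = 14.25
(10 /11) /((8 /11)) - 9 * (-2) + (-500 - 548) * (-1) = 4269 /4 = 1067.25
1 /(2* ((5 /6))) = 3 /5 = 0.60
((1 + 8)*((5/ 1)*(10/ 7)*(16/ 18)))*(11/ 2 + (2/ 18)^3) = 1604200/ 5103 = 314.36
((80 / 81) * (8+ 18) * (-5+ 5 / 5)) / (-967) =0.11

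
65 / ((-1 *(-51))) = 65 / 51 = 1.27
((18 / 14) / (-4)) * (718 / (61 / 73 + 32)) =-78621 / 11186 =-7.03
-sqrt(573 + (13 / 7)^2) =-sqrt(28246) / 7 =-24.01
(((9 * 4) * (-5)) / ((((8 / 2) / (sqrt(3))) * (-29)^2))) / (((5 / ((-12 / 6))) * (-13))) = -18 * sqrt(3) / 10933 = -0.00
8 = 8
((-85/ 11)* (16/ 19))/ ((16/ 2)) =-170/ 209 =-0.81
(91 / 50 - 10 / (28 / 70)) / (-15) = 1.55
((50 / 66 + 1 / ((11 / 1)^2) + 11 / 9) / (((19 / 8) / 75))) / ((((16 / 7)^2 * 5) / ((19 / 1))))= 45.66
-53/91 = -0.58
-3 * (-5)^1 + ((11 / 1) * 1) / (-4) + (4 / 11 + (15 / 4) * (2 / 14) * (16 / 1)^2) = 149.76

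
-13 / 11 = -1.18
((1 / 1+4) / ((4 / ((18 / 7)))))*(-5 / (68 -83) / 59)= 15 / 826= 0.02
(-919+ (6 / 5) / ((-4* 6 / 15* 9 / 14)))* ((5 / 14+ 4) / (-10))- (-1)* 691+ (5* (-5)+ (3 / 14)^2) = 6273817 / 5880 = 1066.98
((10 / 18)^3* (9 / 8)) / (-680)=-0.00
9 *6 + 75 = 129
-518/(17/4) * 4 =-8288/17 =-487.53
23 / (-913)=-23 / 913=-0.03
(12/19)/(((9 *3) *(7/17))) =68/1197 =0.06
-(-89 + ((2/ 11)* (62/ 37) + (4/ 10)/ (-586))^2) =88.91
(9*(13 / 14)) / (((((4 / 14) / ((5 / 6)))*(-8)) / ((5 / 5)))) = -195 / 64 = -3.05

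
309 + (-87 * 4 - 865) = -904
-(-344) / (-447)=-344 / 447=-0.77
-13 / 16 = -0.81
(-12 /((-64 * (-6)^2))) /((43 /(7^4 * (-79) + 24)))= -189655 /8256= -22.97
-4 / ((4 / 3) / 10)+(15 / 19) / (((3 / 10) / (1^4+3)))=-370 / 19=-19.47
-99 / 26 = -3.81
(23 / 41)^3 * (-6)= -73002 / 68921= -1.06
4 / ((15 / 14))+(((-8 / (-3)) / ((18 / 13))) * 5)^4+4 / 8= 45720097669 / 5314410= 8603.04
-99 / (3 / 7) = -231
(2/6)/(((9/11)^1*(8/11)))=121/216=0.56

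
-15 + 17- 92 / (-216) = 131 / 54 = 2.43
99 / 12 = 33 / 4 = 8.25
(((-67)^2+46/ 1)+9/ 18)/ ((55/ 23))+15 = 210283/ 110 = 1911.66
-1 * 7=-7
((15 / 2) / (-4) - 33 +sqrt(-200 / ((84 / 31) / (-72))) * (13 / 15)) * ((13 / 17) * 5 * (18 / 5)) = -32643 / 68 +4056 * sqrt(651) / 119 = 389.60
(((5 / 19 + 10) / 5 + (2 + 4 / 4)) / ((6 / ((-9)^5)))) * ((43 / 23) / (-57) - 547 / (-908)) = -53386043436 / 1884781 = -28324.80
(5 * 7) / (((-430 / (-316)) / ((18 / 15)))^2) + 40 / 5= 35.22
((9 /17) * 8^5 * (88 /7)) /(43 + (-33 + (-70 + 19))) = -25952256 /4879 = -5319.18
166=166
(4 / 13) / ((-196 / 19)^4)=130321 / 4796314432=0.00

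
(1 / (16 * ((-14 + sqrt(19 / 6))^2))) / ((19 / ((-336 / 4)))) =-75285 / 50868662 - 882 * sqrt(114) / 25434331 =-0.00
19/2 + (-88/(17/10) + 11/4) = -2687/68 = -39.51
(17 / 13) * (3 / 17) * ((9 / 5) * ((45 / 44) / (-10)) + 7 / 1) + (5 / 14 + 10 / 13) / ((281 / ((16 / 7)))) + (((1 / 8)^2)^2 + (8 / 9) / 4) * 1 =654900249979 / 362919997440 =1.80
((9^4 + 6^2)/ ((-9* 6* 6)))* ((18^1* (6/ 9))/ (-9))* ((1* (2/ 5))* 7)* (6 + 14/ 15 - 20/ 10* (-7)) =3222268/ 2025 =1591.24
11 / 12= 0.92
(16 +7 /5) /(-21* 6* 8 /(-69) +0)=667 /560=1.19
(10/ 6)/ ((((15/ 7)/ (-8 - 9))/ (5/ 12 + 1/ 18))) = -2023/ 324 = -6.24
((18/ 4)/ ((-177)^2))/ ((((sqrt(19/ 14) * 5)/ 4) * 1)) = 2 * sqrt(266)/ 330695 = 0.00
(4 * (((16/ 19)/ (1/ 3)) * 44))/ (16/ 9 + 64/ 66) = 52272/ 323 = 161.83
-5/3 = -1.67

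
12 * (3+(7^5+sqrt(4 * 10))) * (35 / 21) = 40 * sqrt(10)+336200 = 336326.49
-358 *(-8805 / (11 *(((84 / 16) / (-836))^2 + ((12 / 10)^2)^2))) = 667591812800000 / 4830861027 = 138193.13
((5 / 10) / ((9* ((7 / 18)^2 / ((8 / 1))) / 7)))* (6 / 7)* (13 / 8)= 1404 / 49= 28.65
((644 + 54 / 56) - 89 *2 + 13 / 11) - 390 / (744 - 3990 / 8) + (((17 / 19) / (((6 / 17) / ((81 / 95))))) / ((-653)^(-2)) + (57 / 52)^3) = 5892870366952685447 / 6390365741760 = 922149.15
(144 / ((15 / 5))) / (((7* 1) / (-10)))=-68.57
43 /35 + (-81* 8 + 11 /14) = -45219 /70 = -645.99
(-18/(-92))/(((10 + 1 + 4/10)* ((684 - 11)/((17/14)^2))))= 4335/115287592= 0.00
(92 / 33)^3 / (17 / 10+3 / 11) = 7786880 / 708939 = 10.98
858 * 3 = 2574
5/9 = 0.56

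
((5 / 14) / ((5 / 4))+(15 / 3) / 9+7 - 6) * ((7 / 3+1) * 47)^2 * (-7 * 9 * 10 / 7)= -256244000 / 63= -4067365.08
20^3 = 8000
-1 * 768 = -768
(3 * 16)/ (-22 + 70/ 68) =-1632/ 713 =-2.29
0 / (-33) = 0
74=74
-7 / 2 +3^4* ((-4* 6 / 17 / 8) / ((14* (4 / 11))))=-6005 / 952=-6.31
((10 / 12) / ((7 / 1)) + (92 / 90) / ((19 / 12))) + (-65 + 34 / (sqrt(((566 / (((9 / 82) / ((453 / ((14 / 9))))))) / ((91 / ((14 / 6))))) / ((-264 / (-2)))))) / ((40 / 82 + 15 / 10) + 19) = -5338643 / 2288930 + 68*sqrt(10522830318) / 73543493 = -2.24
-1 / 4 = -0.25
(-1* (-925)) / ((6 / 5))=4625 / 6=770.83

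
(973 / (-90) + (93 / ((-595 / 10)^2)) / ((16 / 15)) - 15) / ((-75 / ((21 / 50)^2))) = 65729231 / 1083750000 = 0.06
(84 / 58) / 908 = 21 / 13166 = 0.00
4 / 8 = 1 / 2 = 0.50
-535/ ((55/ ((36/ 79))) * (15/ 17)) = -21828/ 4345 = -5.02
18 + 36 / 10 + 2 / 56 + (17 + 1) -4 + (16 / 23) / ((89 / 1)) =10214723 / 286580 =35.64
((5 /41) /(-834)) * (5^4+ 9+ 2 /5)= -1586 /17097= -0.09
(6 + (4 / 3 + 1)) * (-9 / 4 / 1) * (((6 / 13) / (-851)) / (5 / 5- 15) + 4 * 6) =-139394025 / 309764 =-450.00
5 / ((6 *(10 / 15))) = 5 / 4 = 1.25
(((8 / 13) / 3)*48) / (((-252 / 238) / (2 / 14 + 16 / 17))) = -2752 / 273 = -10.08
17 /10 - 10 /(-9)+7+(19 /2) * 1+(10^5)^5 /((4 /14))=1575000000000000000000000869 /45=35000000000000000000000020.00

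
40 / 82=0.49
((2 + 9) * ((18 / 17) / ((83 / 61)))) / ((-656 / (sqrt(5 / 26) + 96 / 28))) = -18117 / 404957 - 6039 * sqrt(130) / 12033008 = -0.05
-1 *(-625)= 625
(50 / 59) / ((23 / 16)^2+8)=0.08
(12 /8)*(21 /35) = 9 /10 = 0.90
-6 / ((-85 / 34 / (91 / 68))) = 273 / 85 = 3.21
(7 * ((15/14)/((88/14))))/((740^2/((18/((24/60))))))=189/1927552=0.00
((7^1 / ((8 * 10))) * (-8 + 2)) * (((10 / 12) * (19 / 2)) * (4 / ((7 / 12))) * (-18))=513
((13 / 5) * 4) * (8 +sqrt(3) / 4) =13 * sqrt(3) / 5 +416 / 5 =87.70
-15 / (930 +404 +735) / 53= -15 / 109657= -0.00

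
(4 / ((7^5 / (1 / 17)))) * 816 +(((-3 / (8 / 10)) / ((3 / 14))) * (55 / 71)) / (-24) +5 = 319399091 / 57278256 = 5.58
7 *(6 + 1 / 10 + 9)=1057 / 10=105.70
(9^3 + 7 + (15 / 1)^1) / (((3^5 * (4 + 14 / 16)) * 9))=0.07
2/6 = 1/3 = 0.33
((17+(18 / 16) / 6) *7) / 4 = 1925 / 64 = 30.08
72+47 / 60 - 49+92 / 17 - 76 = -47741 / 1020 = -46.80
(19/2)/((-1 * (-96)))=19/192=0.10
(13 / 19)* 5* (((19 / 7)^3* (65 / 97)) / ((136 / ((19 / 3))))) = 28979275 / 13574568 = 2.13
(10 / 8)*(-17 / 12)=-85 / 48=-1.77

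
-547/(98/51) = -27897/98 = -284.66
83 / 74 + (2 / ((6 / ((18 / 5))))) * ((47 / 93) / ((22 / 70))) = 76995 / 25234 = 3.05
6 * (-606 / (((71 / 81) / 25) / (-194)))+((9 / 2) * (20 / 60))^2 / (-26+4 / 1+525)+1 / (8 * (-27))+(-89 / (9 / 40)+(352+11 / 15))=775963776763141 / 38570040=20118303.66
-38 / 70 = -19 / 35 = -0.54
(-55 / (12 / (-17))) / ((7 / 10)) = 4675 / 42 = 111.31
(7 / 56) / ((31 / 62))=1 / 4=0.25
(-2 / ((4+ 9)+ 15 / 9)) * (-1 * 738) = 1107 / 11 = 100.64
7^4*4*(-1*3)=-28812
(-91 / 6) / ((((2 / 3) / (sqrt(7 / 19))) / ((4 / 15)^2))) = -364* sqrt(133) / 4275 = -0.98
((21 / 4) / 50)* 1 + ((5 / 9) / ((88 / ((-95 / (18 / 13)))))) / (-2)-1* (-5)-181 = -125223581 / 712800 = -175.68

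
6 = 6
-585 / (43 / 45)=-26325 / 43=-612.21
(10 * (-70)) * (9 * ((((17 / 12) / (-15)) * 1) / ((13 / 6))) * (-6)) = -21420 / 13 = -1647.69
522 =522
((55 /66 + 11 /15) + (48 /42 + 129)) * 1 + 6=28919 /210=137.71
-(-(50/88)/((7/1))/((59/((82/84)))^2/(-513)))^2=-5738060930625/44159243243256064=-0.00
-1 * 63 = -63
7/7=1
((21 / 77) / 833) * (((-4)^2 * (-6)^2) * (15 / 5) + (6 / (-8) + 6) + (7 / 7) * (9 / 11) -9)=227709 / 403172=0.56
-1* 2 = -2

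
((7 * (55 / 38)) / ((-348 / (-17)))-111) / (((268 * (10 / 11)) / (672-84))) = -787650941 / 2953360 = -266.70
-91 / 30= -3.03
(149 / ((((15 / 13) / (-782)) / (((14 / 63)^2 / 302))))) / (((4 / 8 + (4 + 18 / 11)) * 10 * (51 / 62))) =-121535128 / 371516625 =-0.33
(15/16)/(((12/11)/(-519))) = -28545/64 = -446.02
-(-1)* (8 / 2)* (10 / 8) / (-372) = -5 / 372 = -0.01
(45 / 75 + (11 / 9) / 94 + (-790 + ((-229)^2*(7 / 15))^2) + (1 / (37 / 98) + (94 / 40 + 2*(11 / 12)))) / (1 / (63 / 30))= 2187125985615921 / 1739000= 1257691768.61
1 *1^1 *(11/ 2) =11/ 2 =5.50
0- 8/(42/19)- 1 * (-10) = 6.38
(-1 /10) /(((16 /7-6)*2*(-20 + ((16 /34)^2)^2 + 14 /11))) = -6431117 /8923340400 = -0.00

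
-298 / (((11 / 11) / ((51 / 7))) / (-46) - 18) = 699108 / 42235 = 16.55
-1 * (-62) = 62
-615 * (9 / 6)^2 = -1383.75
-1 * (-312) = 312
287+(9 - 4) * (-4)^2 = 367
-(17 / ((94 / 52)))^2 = -195364 / 2209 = -88.44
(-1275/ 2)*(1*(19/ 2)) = -24225/ 4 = -6056.25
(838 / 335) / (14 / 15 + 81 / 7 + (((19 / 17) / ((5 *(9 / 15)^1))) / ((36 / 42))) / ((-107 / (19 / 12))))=2304774864 / 11515460113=0.20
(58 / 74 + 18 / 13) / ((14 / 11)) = 1.70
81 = 81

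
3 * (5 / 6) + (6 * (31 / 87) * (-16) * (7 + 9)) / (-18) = 32.91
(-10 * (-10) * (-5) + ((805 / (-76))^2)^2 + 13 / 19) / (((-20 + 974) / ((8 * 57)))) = 134426046459 / 23265728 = 5777.86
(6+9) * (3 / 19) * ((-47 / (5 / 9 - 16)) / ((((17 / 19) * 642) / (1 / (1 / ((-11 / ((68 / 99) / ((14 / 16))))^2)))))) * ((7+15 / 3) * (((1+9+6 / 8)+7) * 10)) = 392674838457825 / 74824754176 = 5247.93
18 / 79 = 0.23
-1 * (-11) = 11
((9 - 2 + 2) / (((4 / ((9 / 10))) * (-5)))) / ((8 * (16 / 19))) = -0.06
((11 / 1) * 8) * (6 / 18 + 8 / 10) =1496 / 15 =99.73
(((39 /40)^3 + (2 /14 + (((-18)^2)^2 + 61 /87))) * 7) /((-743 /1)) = -4091613597271 /4137024000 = -989.02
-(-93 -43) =136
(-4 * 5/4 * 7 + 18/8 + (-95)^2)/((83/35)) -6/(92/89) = 28910723/7636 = 3786.11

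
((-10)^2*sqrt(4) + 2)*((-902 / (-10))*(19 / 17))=20363.98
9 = 9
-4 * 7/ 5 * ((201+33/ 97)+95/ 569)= -62281996/ 55193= -1128.44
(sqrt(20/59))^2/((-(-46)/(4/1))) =40/1357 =0.03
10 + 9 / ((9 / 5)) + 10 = 25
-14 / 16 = -7 / 8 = -0.88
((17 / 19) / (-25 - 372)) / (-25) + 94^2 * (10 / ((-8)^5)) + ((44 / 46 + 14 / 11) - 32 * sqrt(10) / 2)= -51.06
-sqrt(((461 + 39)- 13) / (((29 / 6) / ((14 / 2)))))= -sqrt(593166) / 29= -26.56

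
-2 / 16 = -1 / 8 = -0.12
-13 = -13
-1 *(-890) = 890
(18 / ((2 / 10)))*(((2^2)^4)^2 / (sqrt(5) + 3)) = 1126463.60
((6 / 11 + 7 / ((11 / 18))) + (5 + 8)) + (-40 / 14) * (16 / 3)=205 / 21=9.76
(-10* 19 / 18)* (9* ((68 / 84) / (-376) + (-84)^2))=-5292845105 / 7896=-670319.80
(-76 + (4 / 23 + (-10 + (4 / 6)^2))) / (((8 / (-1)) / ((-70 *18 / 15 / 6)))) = -61859 / 414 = -149.42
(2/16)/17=1/136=0.01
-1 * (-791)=791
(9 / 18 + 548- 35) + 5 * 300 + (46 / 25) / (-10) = 503329 / 250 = 2013.32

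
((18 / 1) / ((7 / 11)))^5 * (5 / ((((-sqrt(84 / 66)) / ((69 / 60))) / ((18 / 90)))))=-874910845908 * sqrt(154) / 588245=-18457204.17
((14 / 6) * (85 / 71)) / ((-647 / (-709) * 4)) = 421855 / 551244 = 0.77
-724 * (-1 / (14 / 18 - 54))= -13.60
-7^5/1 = -16807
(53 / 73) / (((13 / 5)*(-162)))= -265 / 153738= -0.00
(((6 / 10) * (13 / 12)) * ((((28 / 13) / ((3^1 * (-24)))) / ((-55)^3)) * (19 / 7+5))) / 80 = 3 / 266200000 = 0.00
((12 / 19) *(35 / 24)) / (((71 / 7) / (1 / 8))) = 245 / 21584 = 0.01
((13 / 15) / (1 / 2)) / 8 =13 / 60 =0.22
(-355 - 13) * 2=-736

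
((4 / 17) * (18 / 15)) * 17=24 / 5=4.80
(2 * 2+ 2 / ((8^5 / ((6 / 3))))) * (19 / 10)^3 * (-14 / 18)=-174815333 / 8192000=-21.34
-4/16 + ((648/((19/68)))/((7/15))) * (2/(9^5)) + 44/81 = 59665/129276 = 0.46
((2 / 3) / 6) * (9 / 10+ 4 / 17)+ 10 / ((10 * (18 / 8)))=0.57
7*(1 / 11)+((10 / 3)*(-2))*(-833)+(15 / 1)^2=190706 / 33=5778.97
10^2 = 100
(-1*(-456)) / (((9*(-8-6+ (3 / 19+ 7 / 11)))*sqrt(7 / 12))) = -7942*sqrt(21) / 7245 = -5.02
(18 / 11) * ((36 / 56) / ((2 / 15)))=1215 / 154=7.89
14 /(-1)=-14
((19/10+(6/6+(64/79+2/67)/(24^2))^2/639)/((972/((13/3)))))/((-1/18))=-251760536787721/1649860071413760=-0.15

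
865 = 865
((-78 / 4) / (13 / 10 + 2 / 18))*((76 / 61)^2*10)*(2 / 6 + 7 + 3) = -1047477600 / 472567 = -2216.57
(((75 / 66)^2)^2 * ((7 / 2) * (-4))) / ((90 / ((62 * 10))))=-160.82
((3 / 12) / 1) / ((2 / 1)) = 1 / 8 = 0.12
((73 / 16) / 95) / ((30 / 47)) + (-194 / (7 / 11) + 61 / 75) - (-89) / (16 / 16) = -68617967 / 319200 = -214.97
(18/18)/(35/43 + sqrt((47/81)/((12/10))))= 146286/32167 -16641 * sqrt(1410)/160835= 0.66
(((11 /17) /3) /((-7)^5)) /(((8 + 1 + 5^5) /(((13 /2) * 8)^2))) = -14872 /1343165019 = -0.00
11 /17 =0.65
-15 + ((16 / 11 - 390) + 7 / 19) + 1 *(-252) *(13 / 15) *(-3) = 263364 / 1045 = 252.02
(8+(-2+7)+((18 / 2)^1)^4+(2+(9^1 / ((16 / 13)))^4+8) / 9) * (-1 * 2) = -4065547057 / 294912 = -13785.63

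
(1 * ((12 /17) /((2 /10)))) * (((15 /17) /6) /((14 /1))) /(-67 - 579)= -75 /1306858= -0.00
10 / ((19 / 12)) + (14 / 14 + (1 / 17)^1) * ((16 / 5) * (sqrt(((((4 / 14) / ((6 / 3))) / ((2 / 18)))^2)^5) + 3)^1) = 154090248 / 5428661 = 28.38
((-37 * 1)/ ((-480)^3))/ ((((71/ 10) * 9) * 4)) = 0.00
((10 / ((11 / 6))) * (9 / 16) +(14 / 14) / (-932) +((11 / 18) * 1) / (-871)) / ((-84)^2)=123216565 / 283529229984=0.00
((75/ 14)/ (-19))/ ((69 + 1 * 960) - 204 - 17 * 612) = 25/ 849338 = 0.00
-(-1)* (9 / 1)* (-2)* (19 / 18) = -19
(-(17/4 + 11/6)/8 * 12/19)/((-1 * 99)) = 73/15048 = 0.00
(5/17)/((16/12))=15/68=0.22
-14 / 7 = -2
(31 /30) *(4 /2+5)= 217 /30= 7.23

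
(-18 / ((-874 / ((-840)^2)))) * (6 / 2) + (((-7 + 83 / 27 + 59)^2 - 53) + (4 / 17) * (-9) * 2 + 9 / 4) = 1008922039957 / 21662964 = 46573.59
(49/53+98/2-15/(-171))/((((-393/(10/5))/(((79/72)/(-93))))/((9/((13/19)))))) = 11935873/302187132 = 0.04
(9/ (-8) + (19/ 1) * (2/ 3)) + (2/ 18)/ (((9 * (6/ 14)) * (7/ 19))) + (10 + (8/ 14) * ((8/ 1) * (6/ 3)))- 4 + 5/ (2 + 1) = 386867/ 13608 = 28.43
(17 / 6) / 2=1.42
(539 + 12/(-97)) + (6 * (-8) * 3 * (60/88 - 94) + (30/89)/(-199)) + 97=265959537342/18897637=14073.69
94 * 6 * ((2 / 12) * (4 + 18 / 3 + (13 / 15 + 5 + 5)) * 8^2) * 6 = 753203.20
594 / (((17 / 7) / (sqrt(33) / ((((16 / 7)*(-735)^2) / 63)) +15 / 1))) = 297*sqrt(33) / 23800 +62370 / 17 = 3668.90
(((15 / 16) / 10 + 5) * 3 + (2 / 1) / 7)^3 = 42399022303 / 11239424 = 3772.35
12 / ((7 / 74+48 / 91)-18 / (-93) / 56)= 5010096 / 261161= 19.18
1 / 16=0.06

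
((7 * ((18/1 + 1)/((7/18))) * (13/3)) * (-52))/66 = -12844/11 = -1167.64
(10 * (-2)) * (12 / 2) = -120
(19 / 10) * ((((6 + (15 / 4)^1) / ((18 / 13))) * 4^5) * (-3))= -205504 / 5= -41100.80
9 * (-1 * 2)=-18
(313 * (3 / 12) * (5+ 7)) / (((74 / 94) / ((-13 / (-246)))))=191243 / 3034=63.03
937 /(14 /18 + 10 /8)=33732 /73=462.08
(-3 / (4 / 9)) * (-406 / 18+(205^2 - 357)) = -1124427 / 4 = -281106.75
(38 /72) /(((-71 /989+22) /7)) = 131537 /780732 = 0.17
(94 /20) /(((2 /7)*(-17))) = -0.97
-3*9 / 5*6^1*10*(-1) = 324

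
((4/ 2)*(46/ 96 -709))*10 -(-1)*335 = -166025/ 12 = -13835.42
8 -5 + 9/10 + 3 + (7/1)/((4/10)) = 122/5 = 24.40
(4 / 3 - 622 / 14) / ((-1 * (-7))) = -905 / 147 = -6.16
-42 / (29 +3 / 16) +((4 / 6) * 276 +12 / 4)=86657 / 467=185.56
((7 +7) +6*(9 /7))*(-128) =-19456 /7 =-2779.43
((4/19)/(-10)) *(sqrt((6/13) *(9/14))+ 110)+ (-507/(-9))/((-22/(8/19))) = -112/33- 6 *sqrt(273)/8645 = -3.41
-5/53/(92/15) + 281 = 1370081/4876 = 280.98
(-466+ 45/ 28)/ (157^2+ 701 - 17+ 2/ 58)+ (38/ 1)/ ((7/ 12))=191377015/ 2938632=65.12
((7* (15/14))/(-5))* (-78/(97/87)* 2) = 20358/97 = 209.88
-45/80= -9/16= -0.56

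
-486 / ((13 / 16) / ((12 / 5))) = -93312 / 65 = -1435.57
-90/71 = -1.27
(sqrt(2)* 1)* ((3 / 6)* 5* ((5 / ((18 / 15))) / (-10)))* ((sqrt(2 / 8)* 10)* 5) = -625* sqrt(2) / 24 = -36.83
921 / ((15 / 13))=3991 / 5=798.20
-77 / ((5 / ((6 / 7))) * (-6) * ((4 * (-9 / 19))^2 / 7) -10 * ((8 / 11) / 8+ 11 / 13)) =3974971 / 1410380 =2.82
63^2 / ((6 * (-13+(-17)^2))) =441 / 184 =2.40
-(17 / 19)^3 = -4913 / 6859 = -0.72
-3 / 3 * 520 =-520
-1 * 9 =-9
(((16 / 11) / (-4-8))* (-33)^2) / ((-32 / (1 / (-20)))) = -33 / 160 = -0.21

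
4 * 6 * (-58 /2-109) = -3312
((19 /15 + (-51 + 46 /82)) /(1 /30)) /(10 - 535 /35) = 423374 /1517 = 279.09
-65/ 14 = -4.64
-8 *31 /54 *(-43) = 5332 /27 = 197.48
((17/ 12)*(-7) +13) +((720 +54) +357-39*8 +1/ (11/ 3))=822.36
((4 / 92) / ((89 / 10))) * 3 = 30 / 2047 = 0.01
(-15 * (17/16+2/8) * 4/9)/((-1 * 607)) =35/2428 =0.01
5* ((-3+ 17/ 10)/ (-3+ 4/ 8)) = 13/ 5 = 2.60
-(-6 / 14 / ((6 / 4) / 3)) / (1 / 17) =102 / 7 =14.57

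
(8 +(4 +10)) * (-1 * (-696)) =15312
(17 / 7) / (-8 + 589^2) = 17 / 2428391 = 0.00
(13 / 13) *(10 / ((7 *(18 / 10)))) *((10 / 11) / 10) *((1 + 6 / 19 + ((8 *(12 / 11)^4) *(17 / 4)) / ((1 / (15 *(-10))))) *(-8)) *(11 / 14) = 401790475000 / 122676939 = 3275.19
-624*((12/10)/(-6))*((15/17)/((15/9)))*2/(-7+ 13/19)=-8892/425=-20.92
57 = 57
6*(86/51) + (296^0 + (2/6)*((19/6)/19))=3419/306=11.17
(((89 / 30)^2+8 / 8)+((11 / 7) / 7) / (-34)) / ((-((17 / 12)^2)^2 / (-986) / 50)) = 490626079488 / 4092529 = 119883.35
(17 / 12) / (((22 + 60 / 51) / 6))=289 / 788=0.37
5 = 5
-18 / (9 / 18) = -36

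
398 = 398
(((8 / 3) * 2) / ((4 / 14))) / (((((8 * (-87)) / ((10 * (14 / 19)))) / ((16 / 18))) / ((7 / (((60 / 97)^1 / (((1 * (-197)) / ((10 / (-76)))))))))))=-104870192 / 35235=-2976.31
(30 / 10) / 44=3 / 44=0.07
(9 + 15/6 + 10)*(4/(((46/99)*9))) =473/23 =20.57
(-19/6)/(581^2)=-19/2025366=-0.00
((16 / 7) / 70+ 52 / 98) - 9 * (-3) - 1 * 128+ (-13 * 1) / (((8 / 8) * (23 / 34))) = -674251 / 5635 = -119.65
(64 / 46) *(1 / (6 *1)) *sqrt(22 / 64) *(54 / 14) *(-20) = -10.49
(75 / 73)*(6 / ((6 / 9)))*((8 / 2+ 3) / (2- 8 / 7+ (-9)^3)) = -11025 / 124027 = -0.09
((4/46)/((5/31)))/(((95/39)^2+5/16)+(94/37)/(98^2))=0.09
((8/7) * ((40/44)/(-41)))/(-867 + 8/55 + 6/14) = 200/6838267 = 0.00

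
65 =65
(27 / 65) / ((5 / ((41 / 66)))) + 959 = 6857219 / 7150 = 959.05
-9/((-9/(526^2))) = 276676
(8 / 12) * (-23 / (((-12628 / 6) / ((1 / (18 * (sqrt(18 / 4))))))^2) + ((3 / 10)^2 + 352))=56848350631267 / 242189570700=234.73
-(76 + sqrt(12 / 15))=-76 - 2*sqrt(5) / 5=-76.89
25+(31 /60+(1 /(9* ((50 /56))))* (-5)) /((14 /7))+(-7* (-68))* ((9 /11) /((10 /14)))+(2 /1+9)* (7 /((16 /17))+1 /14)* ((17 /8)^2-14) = -213.21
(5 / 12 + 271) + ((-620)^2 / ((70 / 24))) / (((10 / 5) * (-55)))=-856283 / 924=-926.71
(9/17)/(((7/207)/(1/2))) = 7.83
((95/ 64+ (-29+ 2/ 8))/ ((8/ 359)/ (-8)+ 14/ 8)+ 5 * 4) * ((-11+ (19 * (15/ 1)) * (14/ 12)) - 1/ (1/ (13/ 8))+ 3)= 455705775/ 321152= 1418.97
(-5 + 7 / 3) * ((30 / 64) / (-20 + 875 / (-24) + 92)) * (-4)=0.14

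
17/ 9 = 1.89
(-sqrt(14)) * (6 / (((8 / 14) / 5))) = -105 * sqrt(14) / 2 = -196.44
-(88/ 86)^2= -1936/ 1849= -1.05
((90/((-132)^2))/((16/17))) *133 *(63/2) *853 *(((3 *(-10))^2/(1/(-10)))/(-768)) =227819773125/991232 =229834.97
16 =16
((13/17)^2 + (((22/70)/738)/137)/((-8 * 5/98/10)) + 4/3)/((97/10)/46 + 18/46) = 12890166161/4046919309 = 3.19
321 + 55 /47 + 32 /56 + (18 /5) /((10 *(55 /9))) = 146026899 /452375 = 322.80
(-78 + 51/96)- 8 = -2735/32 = -85.47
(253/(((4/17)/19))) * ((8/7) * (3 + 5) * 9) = 11767536/7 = 1681076.57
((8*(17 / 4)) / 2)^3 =4913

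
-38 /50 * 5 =-19 /5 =-3.80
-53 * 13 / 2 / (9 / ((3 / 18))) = -689 / 108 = -6.38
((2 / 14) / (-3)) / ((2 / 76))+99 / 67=-467 / 1407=-0.33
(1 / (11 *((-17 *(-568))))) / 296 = 0.00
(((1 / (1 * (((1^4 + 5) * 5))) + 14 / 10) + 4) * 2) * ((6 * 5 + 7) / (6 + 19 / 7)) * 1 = 42217 / 915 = 46.14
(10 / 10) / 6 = 1 / 6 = 0.17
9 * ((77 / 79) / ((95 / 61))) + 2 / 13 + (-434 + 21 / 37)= -1543761222 / 3609905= -427.65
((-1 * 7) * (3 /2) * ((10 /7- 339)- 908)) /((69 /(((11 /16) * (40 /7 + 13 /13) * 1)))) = 4507723 /5152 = 874.95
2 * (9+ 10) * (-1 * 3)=-114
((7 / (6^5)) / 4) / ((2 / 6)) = 7 / 10368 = 0.00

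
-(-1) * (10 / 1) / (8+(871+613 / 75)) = 0.01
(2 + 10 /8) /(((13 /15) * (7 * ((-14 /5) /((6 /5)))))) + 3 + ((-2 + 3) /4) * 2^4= 1327 /196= 6.77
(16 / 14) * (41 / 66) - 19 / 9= -971 / 693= -1.40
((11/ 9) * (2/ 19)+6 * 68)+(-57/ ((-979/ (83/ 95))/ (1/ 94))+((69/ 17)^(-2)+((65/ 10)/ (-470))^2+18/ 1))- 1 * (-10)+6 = 34601839367509889/ 78251051379600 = 442.19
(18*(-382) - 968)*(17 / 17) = -7844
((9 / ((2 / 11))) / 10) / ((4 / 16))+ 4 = 119 / 5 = 23.80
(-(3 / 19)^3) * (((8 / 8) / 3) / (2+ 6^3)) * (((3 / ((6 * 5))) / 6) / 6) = -1 / 59810480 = -0.00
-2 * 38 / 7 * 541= -41116 / 7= -5873.71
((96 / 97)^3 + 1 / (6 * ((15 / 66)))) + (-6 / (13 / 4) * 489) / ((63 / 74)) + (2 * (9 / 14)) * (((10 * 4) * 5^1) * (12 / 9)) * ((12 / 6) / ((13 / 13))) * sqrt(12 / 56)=-1318918156807 / 1245798645 + 2400 * sqrt(42) / 49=-741.27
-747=-747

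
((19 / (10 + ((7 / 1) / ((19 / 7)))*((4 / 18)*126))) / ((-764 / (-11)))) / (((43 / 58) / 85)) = 889865 / 2332492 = 0.38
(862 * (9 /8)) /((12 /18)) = 11637 /8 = 1454.62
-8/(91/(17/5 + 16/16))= -176/455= -0.39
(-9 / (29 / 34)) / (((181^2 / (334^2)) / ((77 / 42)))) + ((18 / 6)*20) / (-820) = -2568749763 / 38952829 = -65.95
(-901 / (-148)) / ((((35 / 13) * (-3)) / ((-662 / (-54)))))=-3877003 / 419580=-9.24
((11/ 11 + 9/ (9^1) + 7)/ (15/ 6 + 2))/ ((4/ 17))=17/ 2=8.50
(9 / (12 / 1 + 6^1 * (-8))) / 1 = -1 / 4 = -0.25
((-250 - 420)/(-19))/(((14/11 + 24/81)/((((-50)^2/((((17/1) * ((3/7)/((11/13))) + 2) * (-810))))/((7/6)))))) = -20267500/3616859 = -5.60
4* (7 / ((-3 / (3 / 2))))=-14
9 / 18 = 1 / 2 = 0.50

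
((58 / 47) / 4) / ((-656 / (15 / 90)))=-29 / 369984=-0.00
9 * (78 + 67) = 1305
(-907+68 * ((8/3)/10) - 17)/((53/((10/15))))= -27176/2385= -11.39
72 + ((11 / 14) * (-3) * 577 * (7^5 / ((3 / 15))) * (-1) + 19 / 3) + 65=685762475 / 6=114293745.83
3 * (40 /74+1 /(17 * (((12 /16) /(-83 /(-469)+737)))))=51647308 /295001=175.08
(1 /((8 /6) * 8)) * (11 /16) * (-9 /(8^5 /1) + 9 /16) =607959 /16777216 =0.04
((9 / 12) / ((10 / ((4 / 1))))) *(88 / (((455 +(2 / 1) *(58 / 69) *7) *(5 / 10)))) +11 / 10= 390709 / 322070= 1.21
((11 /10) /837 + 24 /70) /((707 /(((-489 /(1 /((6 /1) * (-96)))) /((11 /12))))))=252433536 /1687609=149.58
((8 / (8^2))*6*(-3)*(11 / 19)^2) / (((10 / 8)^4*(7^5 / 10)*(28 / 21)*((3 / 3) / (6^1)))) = -627264 / 758415875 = -0.00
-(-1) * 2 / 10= 0.20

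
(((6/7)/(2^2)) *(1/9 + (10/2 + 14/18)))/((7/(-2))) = -53/147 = -0.36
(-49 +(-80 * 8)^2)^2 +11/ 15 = 2515980324026/ 15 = 167732021601.73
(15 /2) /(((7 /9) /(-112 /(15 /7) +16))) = -2448 /7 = -349.71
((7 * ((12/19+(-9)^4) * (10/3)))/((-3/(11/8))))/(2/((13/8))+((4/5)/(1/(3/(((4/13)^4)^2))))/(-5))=3042637312000/258999405369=11.75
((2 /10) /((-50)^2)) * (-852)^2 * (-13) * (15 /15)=-2359188 /3125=-754.94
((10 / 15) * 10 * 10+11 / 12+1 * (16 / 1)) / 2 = 1003 / 24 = 41.79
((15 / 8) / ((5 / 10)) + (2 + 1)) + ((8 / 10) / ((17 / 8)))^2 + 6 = 372571 / 28900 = 12.89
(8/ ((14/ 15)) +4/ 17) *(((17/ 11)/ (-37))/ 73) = -1048/ 207977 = -0.01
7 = 7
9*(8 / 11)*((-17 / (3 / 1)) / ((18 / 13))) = -884 / 33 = -26.79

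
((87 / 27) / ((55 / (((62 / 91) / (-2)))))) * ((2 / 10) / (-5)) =899 / 1126125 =0.00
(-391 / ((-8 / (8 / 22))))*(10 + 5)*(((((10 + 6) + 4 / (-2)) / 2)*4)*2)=14929.09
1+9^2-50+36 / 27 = 100 / 3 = 33.33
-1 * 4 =-4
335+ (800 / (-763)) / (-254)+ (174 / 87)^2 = 32849839 / 96901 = 339.00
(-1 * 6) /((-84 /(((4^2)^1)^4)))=32768 /7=4681.14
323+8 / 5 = 1623 / 5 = 324.60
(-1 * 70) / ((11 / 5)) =-350 / 11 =-31.82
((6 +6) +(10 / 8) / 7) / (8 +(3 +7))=341 / 504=0.68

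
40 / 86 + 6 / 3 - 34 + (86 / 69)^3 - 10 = -559366666 / 14125887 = -39.60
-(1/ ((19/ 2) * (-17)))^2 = -4/ 104329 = -0.00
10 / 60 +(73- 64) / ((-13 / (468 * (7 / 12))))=-1133 / 6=-188.83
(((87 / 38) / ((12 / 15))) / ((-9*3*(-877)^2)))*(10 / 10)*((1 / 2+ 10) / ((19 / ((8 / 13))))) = -1015 / 21657134382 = -0.00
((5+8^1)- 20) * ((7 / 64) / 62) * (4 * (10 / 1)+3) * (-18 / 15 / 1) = 6321 / 9920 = 0.64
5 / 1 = 5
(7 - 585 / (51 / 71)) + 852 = 758 / 17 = 44.59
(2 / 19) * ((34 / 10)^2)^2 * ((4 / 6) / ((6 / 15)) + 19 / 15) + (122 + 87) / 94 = 728113837 / 16743750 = 43.49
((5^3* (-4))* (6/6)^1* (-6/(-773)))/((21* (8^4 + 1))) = -0.00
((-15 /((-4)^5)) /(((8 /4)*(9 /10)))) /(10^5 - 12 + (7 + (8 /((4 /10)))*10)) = 5 /61559808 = 0.00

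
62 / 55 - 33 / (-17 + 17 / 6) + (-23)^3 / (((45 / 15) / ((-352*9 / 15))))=160176768 / 187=856560.26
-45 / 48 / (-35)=3 / 112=0.03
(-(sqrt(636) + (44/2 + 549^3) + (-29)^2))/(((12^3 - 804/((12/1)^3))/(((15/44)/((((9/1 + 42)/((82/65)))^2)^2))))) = -0.01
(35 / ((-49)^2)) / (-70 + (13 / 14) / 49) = -10 / 48007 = -0.00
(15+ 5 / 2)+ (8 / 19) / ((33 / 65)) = 22985 / 1254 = 18.33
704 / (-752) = -0.94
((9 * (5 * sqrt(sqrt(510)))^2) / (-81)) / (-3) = 25 * sqrt(510) / 27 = 20.91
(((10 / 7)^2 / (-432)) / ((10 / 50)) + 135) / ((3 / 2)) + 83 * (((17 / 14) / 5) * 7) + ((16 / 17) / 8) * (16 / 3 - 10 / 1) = 77774519 / 337365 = 230.54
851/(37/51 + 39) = 43401/2026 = 21.42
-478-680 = -1158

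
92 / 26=3.54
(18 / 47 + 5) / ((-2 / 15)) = -3795 / 94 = -40.37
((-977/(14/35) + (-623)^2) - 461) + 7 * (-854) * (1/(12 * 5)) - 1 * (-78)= 5778058/15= 385203.87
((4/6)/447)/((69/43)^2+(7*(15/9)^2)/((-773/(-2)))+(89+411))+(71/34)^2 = 4.36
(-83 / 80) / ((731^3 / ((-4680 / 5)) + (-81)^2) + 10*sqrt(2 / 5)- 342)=9089496*sqrt(10) / 740343298008614045 + 3736762763877 / 1480686596017228090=0.00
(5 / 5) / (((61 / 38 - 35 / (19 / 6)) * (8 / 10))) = -95 / 718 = -0.13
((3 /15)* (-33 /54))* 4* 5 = -22 /9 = -2.44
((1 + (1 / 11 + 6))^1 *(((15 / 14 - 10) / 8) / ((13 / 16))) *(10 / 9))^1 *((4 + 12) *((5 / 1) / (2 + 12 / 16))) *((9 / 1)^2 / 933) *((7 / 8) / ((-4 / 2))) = 450000 / 37631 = 11.96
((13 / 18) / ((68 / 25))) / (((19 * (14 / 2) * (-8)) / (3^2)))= -325 / 144704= -0.00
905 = 905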